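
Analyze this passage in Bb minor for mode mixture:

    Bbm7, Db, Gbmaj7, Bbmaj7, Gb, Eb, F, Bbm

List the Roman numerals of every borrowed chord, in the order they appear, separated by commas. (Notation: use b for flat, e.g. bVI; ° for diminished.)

Imaj7, IV

Bb minor has the diatonic set Bbm, Cdim, Db, Ebm, F, Gb, Ab (with V from harmonic minor). Bbm7, Db, Gbmaj7, Gb, F and Bbm all belong to that set. But Bbmaj7 (Bb–D–F–A) is foreign: the diatonic i on degree 1 is Bbm, whereas Bbmaj7 comes from Bb major. It is labeled Imaj7. Eb (Eb–G–Bb) doesn't fit — on degree 4 Bb minor would have Ebm (iv). Eb is the degree-4 chord of Bb major, so it is the borrowed IV.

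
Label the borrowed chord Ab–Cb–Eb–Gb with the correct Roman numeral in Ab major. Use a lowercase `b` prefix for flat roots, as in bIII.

The root Ab is the diatonic 1st degree of Ab major; the borrowing shows in the chord quality. The diatonic chord on degree 1 would be Ab (I), but Ab–Cb–Eb–Gb is the minor-seventh chord from Ab minor. As a borrowed chord it is labeled i7.

i7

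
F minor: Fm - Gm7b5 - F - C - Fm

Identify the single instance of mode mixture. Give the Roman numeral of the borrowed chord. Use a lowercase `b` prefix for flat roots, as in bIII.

I

The diatonic triads in F minor (with V from harmonic minor) are Fm, Gdim, Ab, Bbm, C, Db, Eb. Of the given chords, Fm, Gm7b5 and C are diatonic. F (F–A–C) doesn't fit — on degree 1 F minor would have Fm (i). F is the degree-1 chord of F major, so it is the borrowed I.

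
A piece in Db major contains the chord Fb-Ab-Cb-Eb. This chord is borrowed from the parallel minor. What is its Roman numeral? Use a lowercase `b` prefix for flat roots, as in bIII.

bIIImaj7

In Db major scale degree 3 is F; Fb is its lowered form, from Db minor. Fb–Ab–Cb–Eb is a major-seventh chord — the form found in Db minor, not the diatonic iii (Fm). Borrowed into Db major it is written bIIImaj7.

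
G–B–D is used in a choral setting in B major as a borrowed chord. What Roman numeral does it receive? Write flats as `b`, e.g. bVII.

G is the lowered form of scale degree 6 in B major (the diatonic degree 6 is G#). G–B–D is a major chord — the form found in B minor, not the diatonic vi (G#m). Borrowed into B major it is written bVI.

bVI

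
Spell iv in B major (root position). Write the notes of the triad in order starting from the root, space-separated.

E G B

iv is built on scale degree 4, which is E in both B major and its parallel. In B minor the chord on E is E–G–B.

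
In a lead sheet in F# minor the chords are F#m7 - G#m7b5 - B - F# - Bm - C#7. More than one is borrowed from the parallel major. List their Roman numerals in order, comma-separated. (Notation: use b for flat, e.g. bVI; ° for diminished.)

IV, I

F# minor has the diatonic set F#m, G#dim, A, Bm, C#, D, E (with V from harmonic minor). F#m7, G#m7b5, Bm and C#7 all belong to that set. B (B–D#–F#) is not: scale degree 4 in F# minor carries Bm (iv). In F# major the chord on that degree is B, so here it functions as IV, borrowed from the parallel major. F# (F#–A#–C#) doesn't fit — on degree 1 F# minor would have F#m (i). F# is the degree-1 chord of F# major, so it is the borrowed I.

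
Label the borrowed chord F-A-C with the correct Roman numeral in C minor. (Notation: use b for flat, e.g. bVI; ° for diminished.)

F is scale degree 4 in C minor. The diatonic chord on degree 4 would be Fm (iv), but F–A–C is the major chord from C major. As a borrowed chord it is labeled IV.

IV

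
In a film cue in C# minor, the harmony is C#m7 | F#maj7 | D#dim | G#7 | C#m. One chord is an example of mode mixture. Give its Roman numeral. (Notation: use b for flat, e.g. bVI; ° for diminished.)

IVmaj7

The diatonic triads in C# minor (with V from harmonic minor) are C#m, D#dim, E, F#m, G#, A, B. C#m7, D#dim, G#7 and C#m are all diatonic. F#maj7 (F#–A#–C#–E#) doesn't fit — on degree 4 C# minor would have F#m (iv). F#maj7 is the degree-4 chord of C# major, so it is the borrowed IVmaj7.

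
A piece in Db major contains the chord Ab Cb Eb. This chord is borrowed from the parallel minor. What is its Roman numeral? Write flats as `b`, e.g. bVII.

The root Ab is the diatonic 5th degree of Db major; the borrowing shows in the chord quality. Diatonically Db major has Ab (V) on that degree; Ab–Cb–Eb is instead the minor chord native to Db minor, so it takes the label v.

v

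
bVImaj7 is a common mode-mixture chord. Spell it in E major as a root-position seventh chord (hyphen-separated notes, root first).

bVImaj7 is built on the lowered scale degree 6. In E major degree 6 is C#; lowered it becomes C. Building the major-seventh chord from the parallel minor on C: C–E–G–B.

C-E-G-B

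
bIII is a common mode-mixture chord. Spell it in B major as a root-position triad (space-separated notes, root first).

D F# A

Scale degree 3 in B major is D#. bIII uses the lowered form, D, taken from B minor. In B minor the chord on D is D–F#–A.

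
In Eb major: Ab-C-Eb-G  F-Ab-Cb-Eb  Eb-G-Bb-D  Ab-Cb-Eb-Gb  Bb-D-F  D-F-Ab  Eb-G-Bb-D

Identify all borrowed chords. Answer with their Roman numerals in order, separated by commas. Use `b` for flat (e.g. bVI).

In Eb major the diatonic chords are Eb, Fm, Gm, Ab, Bb, Cm, Ddim. Of the given chords, Ab–C–Eb–G = Abmaj7, Eb–G–Bb–D = Ebmaj7, Bb–D–F = Bb and D–F–Ab = Ddim are diatonic. But F–Ab–Cb–Eb is foreign: the diatonic ii on degree 2 is Fm, whereas Fm7b5 comes from Eb minor. It is labeled iiø7. Ab–Cb–Eb–Gb is not: scale degree 4 in Eb major carries Ab (IV). In Eb minor the chord on that degree is Abm7, so here it functions as iv7, borrowed from the parallel minor.

iiø7, iv7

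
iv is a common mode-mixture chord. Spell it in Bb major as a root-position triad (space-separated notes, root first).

Eb Gb Bb

iv is built on scale degree 4, which is Eb in both Bb major and its parallel. Building the minor chord from the parallel minor on Eb: Eb–Gb–Bb.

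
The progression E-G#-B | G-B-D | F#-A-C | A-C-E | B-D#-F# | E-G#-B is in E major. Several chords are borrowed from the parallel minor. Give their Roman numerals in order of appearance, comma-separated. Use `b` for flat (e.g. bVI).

bIII, ii°, iv

In E major the diatonic chords are E, F#m, G#m, A, B, C#m, D#dim. Of the given chords, E–G#–B = E and B–D#–F# = B are diatonic. G–B–D doesn't fit — on degree 3 E major would have G#m (iii). G is the degree-3 chord of E minor, so it is the borrowed bIII. F#–A–C doesn't fit — on degree 2 E major would have F#m (ii). F#dim is the degree-2 chord of E minor, so it is the borrowed ii°. But A–C–E is foreign: the diatonic IV on degree 4 is A, whereas Am comes from E minor. It is labeled iv.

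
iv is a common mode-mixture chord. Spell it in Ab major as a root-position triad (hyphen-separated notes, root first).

Db-Fb-Ab

The root, Db, is scale degree 4 — the same note in Ab major and Ab minor; only the chord quality changes. In Ab minor the chord on Db is Db–Fb–Ab.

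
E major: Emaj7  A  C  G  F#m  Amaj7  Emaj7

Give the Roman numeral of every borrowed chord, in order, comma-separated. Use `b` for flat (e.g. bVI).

bVI, bIII

In E major the diatonic chords are E, F#m, G#m, A, B, C#m, D#dim. Of the given chords, Emaj7, A, F#m and Amaj7 are diatonic. C (C–E–G) is not: scale degree 6 in E major carries C#m (vi). In E minor the chord on that degree is C, so here it functions as bVI, borrowed from the parallel minor. But G (G–B–D) is foreign: the diatonic iii on degree 3 is G#m, whereas G comes from E minor. It is labeled bIII.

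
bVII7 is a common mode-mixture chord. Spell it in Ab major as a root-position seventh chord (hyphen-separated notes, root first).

bVII7 is built on the lowered scale degree 7. In Ab major degree 7 is G; lowered it becomes Gb. In Ab minor the chord on Gb is Gb–Bb–Db–Fb.

Gb-Bb-Db-Fb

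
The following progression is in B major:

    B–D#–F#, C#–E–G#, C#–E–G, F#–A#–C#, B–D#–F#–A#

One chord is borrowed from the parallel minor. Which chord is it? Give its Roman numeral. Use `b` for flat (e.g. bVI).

ii°

The diatonic triads in B major are B, C#m, D#m, E, F#, G#m, A#dim. B–D#–F# = B, C#–E–G# = C#m, F#–A#–C# = F# and B–D#–F#–A# = Bmaj7 are all diatonic. C#–E–G doesn't fit — on degree 2 B major would have C#m (ii). C#dim is the degree-2 chord of B minor, so it is the borrowed ii°.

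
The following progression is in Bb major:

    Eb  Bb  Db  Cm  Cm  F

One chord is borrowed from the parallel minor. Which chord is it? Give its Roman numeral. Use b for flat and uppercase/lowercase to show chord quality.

In Bb major the diatonic chords are Bb, Cm, Dm, Eb, F, Gm, Adim. Of the given chords, Eb, Bb, Cm and F are diatonic. But Db (Db–F–Ab) is foreign: the diatonic iii on degree 3 is Dm, whereas Db comes from Bb minor. It is labeled bIII.

bIII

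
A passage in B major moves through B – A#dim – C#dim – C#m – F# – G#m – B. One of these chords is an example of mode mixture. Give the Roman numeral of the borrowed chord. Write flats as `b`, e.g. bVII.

ii°

The diatonic triads in B major are B, C#m, D#m, E, F#, G#m, A#dim. Of the given chords, B, A#dim, C#m, F# and G#m are diatonic. C#dim (C#–E–G) doesn't fit — on degree 2 B major would have C#m (ii). C#dim is the degree-2 chord of B minor, so it is the borrowed ii°.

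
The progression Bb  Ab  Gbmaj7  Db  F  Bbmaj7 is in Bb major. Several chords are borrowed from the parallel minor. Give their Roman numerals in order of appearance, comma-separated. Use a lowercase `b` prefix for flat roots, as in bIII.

bVII, bVImaj7, bIII

Bb major has the diatonic set Bb, Cm, Dm, Eb, F, Gm, Adim. Of the given chords, Bb, F and Bbmaj7 are diatonic. Ab (Ab–C–Eb) doesn't fit — on degree 7 Bb major would have Adim (vii°). Ab is the degree-7 chord of Bb minor, so it is the borrowed bVII. Gbmaj7 (Gb–Bb–Db–F) doesn't fit — on degree 6 Bb major would have Gm (vi). Gbmaj7 is the degree-6 chord of Bb minor, so it is the borrowed bVImaj7. Db (Db–F–Ab) doesn't fit — on degree 3 Bb major would have Dm (iii). Db is the degree-3 chord of Bb minor, so it is the borrowed bIII.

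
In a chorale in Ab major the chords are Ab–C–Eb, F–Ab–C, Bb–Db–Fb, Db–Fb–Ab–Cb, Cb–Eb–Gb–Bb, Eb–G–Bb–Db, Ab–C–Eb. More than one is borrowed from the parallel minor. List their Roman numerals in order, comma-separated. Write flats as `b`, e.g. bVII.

Ab major has the diatonic set Ab, Bbm, Cm, Db, Eb, Fm, Gdim. Of the given chords, Ab–C–Eb = Ab, F–Ab–C = Fm and Eb–G–Bb–Db = Eb7 are diatonic. Bb–Db–Fb doesn't fit — on degree 2 Ab major would have Bbm (ii). Bbdim is the degree-2 chord of Ab minor, so it is the borrowed ii°. But Db–Fb–Ab–Cb is foreign: the diatonic IV on degree 4 is Db, whereas Dbm7 comes from Ab minor. It is labeled iv7. Cb–Eb–Gb–Bb is not: scale degree 3 in Ab major carries Cm (iii). In Ab minor the chord on that degree is Cbmaj7, so here it functions as bIIImaj7, borrowed from the parallel minor.

ii°, iv7, bIIImaj7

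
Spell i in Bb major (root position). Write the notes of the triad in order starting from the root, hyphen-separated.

Bb-Db-F

i is built on scale degree 1, which is Bb in both Bb major and its parallel. In Bb minor the chord on Bb is Bb–Db–F.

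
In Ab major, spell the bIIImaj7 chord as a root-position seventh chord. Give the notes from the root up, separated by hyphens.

Cb-Eb-Gb-Bb

The root of bIIImaj7 is the lowered 3rd degree: C becomes Cb. In Ab minor the chord on Cb is Cb–Eb–Gb–Bb.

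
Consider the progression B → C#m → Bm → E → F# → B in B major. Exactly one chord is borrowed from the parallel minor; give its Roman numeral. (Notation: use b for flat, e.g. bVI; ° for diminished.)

The diatonic triads in B major are B, C#m, D#m, E, F#, G#m, A#dim. Of the given chords, B, C#m, E and F# are diatonic. Bm (B–D–F#) is not: scale degree 1 in B major carries B (I). In B minor the chord on that degree is Bm, so here it functions as i, borrowed from the parallel minor.

i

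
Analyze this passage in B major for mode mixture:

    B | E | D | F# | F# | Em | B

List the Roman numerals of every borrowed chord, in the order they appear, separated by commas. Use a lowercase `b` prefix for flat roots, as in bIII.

B major has the diatonic set B, C#m, D#m, E, F#, G#m, A#dim. Of the given chords, B, E and F# are diatonic. But D (D–F#–A) is foreign: the diatonic iii on degree 3 is D#m, whereas D comes from B minor. It is labeled bIII. Em (E–G–B) doesn't fit — on degree 4 B major would have E (IV). Em is the degree-4 chord of B minor, so it is the borrowed iv.

bIII, iv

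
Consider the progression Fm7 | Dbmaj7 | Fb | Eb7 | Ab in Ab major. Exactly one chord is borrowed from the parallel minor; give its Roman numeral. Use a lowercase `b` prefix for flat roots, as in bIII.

In Ab major the diatonic chords are Ab, Bbm, Cm, Db, Eb, Fm, Gdim. Of the given chords, Fm7, Dbmaj7, Eb7 and Ab are diatonic. Fb (Fb–Ab–Cb) doesn't fit — on degree 6 Ab major would have Fm (vi). Fb is the degree-6 chord of Ab minor, so it is the borrowed bVI.

bVI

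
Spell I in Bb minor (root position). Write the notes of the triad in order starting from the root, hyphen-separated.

The root, Bb, is scale degree 1 — the same note in Bb minor and Bb major; only the chord quality changes. Stacking thirds in Bb major on Bb gives Bb–D–F.

Bb-D-F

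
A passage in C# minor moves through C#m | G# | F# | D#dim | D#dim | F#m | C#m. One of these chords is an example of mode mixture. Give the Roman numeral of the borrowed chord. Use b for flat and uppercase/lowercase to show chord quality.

The diatonic triads in C# minor (with V from harmonic minor) are C#m, D#dim, E, F#m, G#, A, B. Of the given chords, C#m, G#, D#dim and F#m are diatonic. But F# (F#–A#–C#) is foreign: the diatonic iv on degree 4 is F#m, whereas F# comes from C# major. It is labeled IV.

IV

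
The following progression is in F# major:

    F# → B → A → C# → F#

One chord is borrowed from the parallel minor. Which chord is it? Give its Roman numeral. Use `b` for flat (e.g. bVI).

In F# major the diatonic chords are F#, G#m, A#m, B, C#, D#m, E#dim. F#, B and C# are all diatonic. A (A–C#–E) is not: scale degree 3 in F# major carries A#m (iii). In F# minor the chord on that degree is A, so here it functions as bIII, borrowed from the parallel minor.

bIII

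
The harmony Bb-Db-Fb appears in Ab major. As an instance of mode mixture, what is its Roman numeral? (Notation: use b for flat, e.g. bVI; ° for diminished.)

ii°

Bb is scale degree 2 in Ab major. Diatonically Ab major has Bbm (ii) on that degree; Bb–Db–Fb is instead the diminished chord native to Ab minor, so it takes the label ii°.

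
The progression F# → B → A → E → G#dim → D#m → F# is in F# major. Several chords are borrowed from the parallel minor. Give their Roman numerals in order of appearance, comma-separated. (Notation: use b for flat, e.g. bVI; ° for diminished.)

bIII, bVII, ii°

F# major has the diatonic set F#, G#m, A#m, B, C#, D#m, E#dim. Of the given chords, F#, B and D#m are diatonic. But A (A–C#–E) is foreign: the diatonic iii on degree 3 is A#m, whereas A comes from F# minor. It is labeled bIII. E (E–G#–B) doesn't fit — on degree 7 F# major would have E#dim (vii°). E is the degree-7 chord of F# minor, so it is the borrowed bVII. But G#dim (G#–B–D) is foreign: the diatonic ii on degree 2 is G#m, whereas G#dim comes from F# minor. It is labeled ii°.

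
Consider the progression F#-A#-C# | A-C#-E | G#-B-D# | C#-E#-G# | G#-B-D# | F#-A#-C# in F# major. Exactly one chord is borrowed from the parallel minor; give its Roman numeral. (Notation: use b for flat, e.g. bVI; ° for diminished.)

F# major has the diatonic set F#, G#m, A#m, B, C#, D#m, E#dim. F#–A#–C# = F#, G#–B–D# = G#m and C#–E#–G# = C# all belong to that set. But A–C#–E is foreign: the diatonic iii on degree 3 is A#m, whereas A comes from F# minor. It is labeled bIII.

bIII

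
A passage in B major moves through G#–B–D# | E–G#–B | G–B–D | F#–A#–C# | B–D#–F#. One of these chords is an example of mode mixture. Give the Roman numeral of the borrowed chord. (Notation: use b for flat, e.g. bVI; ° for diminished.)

bVI

In B major the diatonic chords are B, C#m, D#m, E, F#, G#m, A#dim. Of the given chords, G#–B–D# = G#m, E–G#–B = E, F#–A#–C# = F# and B–D#–F# = B are diatonic. G–B–D doesn't fit — on degree 6 B major would have G#m (vi). G is the degree-6 chord of B minor, so it is the borrowed bVI.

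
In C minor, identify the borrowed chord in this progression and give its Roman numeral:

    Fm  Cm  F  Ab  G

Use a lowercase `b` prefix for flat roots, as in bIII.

In C minor (with V from harmonic minor) the diatonic chords are Cm, Ddim, Eb, Fm, G, Ab, Bb. Fm, Cm, Ab and G are all diatonic. F (F–A–C) doesn't fit — on degree 4 C minor would have Fm (iv). F is the degree-4 chord of C major, so it is the borrowed IV.

IV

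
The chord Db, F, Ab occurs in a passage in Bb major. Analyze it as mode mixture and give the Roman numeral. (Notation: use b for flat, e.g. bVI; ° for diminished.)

bIII

The root Db is the lowered 3rd scale degree — diatonically Bb major has D there. Db–F–Ab is a major chord — the form found in Bb minor, not the diatonic iii (Dm). Borrowed into Bb major it is written bIII.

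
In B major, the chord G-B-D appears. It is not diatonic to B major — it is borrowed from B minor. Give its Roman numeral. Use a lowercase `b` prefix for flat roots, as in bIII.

bVI

G is the lowered form of scale degree 6 in B major (the diatonic degree 6 is G#). Diatonically B major has G#m (vi) on that degree; G–B–D is instead the major chord native to B minor, so it takes the label bVI.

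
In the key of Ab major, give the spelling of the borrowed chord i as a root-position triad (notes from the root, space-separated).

Ab Cb Eb

The root, Ab, is scale degree 1 — the same note in Ab major and Ab minor; only the chord quality changes. Building the minor chord from the parallel minor on Ab: Ab–Cb–Eb.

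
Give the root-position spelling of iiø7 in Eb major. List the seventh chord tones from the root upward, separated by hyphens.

iiø7 is built on scale degree 2, which is F in both Eb major and its parallel. In Eb minor the chord on F is F–Ab–Cb–Eb.

F-Ab-Cb-Eb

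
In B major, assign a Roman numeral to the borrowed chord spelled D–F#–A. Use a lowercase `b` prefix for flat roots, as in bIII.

bIII

In B major scale degree 3 is D#; D is its lowered form, from B minor. D–F#–A is a major chord — the form found in B minor, not the diatonic iii (D#m). Borrowed into B major it is written bIII.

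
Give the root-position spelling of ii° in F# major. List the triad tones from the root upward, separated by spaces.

G# B D

The root, G#, is scale degree 2 — the same note in F# major and F# minor; only the chord quality changes. In F# minor the chord on G# is G#–B–D.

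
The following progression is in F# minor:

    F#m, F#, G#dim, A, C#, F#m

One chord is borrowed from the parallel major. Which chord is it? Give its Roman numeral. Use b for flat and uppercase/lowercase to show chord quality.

I

In F# minor (with V from harmonic minor) the diatonic chords are F#m, G#dim, A, Bm, C#, D, E. Of the given chords, F#m, G#dim, A and C# are diatonic. But F# (F#–A#–C#) is foreign: the diatonic i on degree 1 is F#m, whereas F# comes from F# major. It is labeled I.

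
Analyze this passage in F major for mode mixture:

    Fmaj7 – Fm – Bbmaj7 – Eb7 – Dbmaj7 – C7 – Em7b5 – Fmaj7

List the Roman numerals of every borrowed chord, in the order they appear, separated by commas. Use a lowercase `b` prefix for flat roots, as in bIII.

i, bVII7, bVImaj7

The diatonic triads in F major are F, Gm, Am, Bb, C, Dm, Edim. Fmaj7, Bbmaj7, C7 and Em7b5 are all diatonic. Fm (F–Ab–C) is not: scale degree 1 in F major carries F (I). In F minor the chord on that degree is Fm, so here it functions as i, borrowed from the parallel minor. Eb7 (Eb–G–Bb–Db) is not: scale degree 7 in F major carries Edim (vii°). In F minor the chord on that degree is Eb7, so here it functions as bVII7, borrowed from the parallel minor. But Dbmaj7 (Db–F–Ab–C) is foreign: the diatonic vi on degree 6 is Dm, whereas Dbmaj7 comes from F minor. It is labeled bVImaj7.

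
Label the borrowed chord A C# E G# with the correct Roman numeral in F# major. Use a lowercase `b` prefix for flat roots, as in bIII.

bIIImaj7

The root A is the lowered 3rd scale degree — diatonically F# major has A# there. Diatonically F# major has A#m (iii) on that degree; A–C#–E–G# is instead the major-seventh chord native to F# minor, so it takes the label bIIImaj7.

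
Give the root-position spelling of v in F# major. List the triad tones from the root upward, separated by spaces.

v is built on scale degree 5, which is C# in both F# major and its parallel. Building the minor chord from the parallel minor on C#: C#–E–G#.

C# E G#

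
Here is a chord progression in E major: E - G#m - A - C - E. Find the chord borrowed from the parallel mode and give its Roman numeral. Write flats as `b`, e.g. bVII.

The diatonic triads in E major are E, F#m, G#m, A, B, C#m, D#dim. E, G#m and A all belong to that set. C (C–E–G) doesn't fit — on degree 6 E major would have C#m (vi). C is the degree-6 chord of E minor, so it is the borrowed bVI.

bVI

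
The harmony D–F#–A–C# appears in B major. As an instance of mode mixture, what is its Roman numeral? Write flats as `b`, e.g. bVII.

bIIImaj7

The root D is the lowered 3rd scale degree — diatonically B major has D# there. Diatonically B major has D#m (iii) on that degree; D–F#–A–C# is instead the major-seventh chord native to B minor, so it takes the label bIIImaj7.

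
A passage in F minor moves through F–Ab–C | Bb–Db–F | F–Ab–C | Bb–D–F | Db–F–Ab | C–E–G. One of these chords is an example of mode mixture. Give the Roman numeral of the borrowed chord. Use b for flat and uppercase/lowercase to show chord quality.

F minor has the diatonic set Fm, Gdim, Ab, Bbm, C, Db, Eb (with V from harmonic minor). Of the given chords, F–Ab–C = Fm, Bb–Db–F = Bbm, Db–F–Ab = Db and C–E–G = C are diatonic. Bb–D–F is not: scale degree 4 in F minor carries Bbm (iv). In F major the chord on that degree is Bb, so here it functions as IV, borrowed from the parallel major.

IV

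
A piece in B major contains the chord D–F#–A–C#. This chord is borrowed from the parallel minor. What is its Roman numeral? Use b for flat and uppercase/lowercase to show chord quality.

bIIImaj7

The root D is the lowered 3rd scale degree — diatonically B major has D# there. D–F#–A–C# is a major-seventh chord — the form found in B minor, not the diatonic iii (D#m). Borrowed into B major it is written bIIImaj7.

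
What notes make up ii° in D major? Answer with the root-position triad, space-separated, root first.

ii° is built on scale degree 2, which is E in both D major and its parallel. Building the diminished chord from the parallel minor on E: E–G–Bb.

E G Bb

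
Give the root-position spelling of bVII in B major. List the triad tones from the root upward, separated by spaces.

Scale degree 7 in B major is A#. bVII uses the lowered form, A, taken from B minor. Stacking thirds in B minor on A gives A–C#–E.

A C# E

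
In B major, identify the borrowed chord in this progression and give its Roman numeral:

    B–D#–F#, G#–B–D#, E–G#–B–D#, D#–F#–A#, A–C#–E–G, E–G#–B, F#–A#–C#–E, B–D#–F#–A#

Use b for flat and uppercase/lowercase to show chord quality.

B major has the diatonic set B, C#m, D#m, E, F#, G#m, A#dim. Of the given chords, B–D#–F# = B, G#–B–D# = G#m, E–G#–B–D# = Emaj7, D#–F#–A# = D#m, E–G#–B = E, F#–A#–C#–E = F#7 and B–D#–F#–A# = Bmaj7 are diatonic. A–C#–E–G is not: scale degree 7 in B major carries A#dim (vii°). In B minor the chord on that degree is A7, so here it functions as bVII7, borrowed from the parallel minor.

bVII7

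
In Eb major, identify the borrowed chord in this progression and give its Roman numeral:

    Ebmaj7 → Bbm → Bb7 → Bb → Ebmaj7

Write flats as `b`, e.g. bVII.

v

Eb major has the diatonic set Eb, Fm, Gm, Ab, Bb, Cm, Ddim. Ebmaj7, Bb7 and Bb all belong to that set. Bbm (Bb–Db–F) is not: scale degree 5 in Eb major carries Bb (V). In Eb minor the chord on that degree is Bbm, so here it functions as v, borrowed from the parallel minor.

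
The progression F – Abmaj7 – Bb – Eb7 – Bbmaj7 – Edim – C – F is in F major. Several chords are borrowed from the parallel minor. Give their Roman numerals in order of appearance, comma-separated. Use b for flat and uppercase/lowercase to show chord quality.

The diatonic triads in F major are F, Gm, Am, Bb, C, Dm, Edim. F, Bb, Bbmaj7, Edim and C are all diatonic. Abmaj7 (Ab–C–Eb–G) is not: scale degree 3 in F major carries Am (iii). In F minor the chord on that degree is Abmaj7, so here it functions as bIIImaj7, borrowed from the parallel minor. Eb7 (Eb–G–Bb–Db) is not: scale degree 7 in F major carries Edim (vii°). In F minor the chord on that degree is Eb7, so here it functions as bVII7, borrowed from the parallel minor.

bIIImaj7, bVII7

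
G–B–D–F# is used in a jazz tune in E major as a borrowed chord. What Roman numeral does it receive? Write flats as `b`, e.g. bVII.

In E major scale degree 3 is G#; G is its lowered form, from E minor. The diatonic chord on degree 3 would be G#m (iii), but G–B–D–F# is the major-seventh chord from E minor. As a borrowed chord it is labeled bIIImaj7.

bIIImaj7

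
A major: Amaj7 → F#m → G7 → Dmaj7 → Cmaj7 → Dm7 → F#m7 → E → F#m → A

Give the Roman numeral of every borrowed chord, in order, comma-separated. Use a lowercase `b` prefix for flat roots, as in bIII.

In A major the diatonic chords are A, Bm, C#m, D, E, F#m, G#dim. Amaj7, F#m, Dmaj7, F#m7, E and A are all diatonic. G7 (G–B–D–F) doesn't fit — on degree 7 A major would have G#dim (vii°). G7 is the degree-7 chord of A minor, so it is the borrowed bVII7. Cmaj7 (C–E–G–B) is not: scale degree 3 in A major carries C#m (iii). In A minor the chord on that degree is Cmaj7, so here it functions as bIIImaj7, borrowed from the parallel minor. Dm7 (D–F–A–C) is not: scale degree 4 in A major carries D (IV). In A minor the chord on that degree is Dm7, so here it functions as iv7, borrowed from the parallel minor.

bVII7, bIIImaj7, iv7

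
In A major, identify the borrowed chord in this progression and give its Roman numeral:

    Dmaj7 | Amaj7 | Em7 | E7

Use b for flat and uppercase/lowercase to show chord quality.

v7

A major has the diatonic set A, Bm, C#m, D, E, F#m, G#dim. Of the given chords, Dmaj7, Amaj7 and E7 are diatonic. But Em7 (E–G–B–D) is foreign: the diatonic V on degree 5 is E, whereas Em7 comes from A minor. It is labeled v7.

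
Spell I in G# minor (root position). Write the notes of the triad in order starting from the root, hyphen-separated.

The root, G#, is scale degree 1 — the same note in G# minor and G# major; only the chord quality changes. In G# major the chord on G# is G#–B#–D#.

G#-B#-D#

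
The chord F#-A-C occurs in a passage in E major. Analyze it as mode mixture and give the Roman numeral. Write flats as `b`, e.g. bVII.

ii°

The root F# is the diatonic 2nd degree of E major; the borrowing shows in the chord quality. The diatonic chord on degree 2 would be F#m (ii), but F#–A–C is the diminished chord from E minor. As a borrowed chord it is labeled ii°.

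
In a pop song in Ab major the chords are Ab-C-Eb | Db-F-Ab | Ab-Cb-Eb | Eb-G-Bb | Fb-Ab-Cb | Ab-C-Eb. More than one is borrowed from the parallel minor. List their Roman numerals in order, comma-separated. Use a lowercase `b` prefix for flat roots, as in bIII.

i, bVI

Ab major has the diatonic set Ab, Bbm, Cm, Db, Eb, Fm, Gdim. Ab–C–Eb = Ab, Db–F–Ab = Db and Eb–G–Bb = Eb are all diatonic. Ab–Cb–Eb is not: scale degree 1 in Ab major carries Ab (I). In Ab minor the chord on that degree is Abm, so here it functions as i, borrowed from the parallel minor. Fb–Ab–Cb doesn't fit — on degree 6 Ab major would have Fm (vi). Fb is the degree-6 chord of Ab minor, so it is the borrowed bVI.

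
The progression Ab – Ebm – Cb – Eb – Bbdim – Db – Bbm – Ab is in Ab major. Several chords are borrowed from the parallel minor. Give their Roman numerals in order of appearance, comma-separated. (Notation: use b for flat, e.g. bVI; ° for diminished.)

v, bIII, ii°

The diatonic triads in Ab major are Ab, Bbm, Cm, Db, Eb, Fm, Gdim. Of the given chords, Ab, Eb, Db and Bbm are diatonic. But Ebm (Eb–Gb–Bb) is foreign: the diatonic V on degree 5 is Eb, whereas Ebm comes from Ab minor. It is labeled v. But Cb (Cb–Eb–Gb) is foreign: the diatonic iii on degree 3 is Cm, whereas Cb comes from Ab minor. It is labeled bIII. But Bbdim (Bb–Db–Fb) is foreign: the diatonic ii on degree 2 is Bbm, whereas Bbdim comes from Ab minor. It is labeled ii°.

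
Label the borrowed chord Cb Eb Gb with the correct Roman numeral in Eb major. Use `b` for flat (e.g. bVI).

bVI

In Eb major scale degree 6 is C; Cb is its lowered form, from Eb minor. The diatonic chord on degree 6 would be Cm (vi), but Cb–Eb–Gb is the major chord from Eb minor. As a borrowed chord it is labeled bVI.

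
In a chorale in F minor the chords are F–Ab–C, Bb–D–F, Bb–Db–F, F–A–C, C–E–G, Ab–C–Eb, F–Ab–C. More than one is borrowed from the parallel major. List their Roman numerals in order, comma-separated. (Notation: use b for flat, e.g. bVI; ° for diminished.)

The diatonic triads in F minor (with V from harmonic minor) are Fm, Gdim, Ab, Bbm, C, Db, Eb. F–Ab–C = Fm, Bb–Db–F = Bbm, C–E–G = C and Ab–C–Eb = Ab all belong to that set. But Bb–D–F is foreign: the diatonic iv on degree 4 is Bbm, whereas Bb comes from F major. It is labeled IV. F–A–C is not: scale degree 1 in F minor carries Fm (i). In F major the chord on that degree is F, so here it functions as I, borrowed from the parallel major.

IV, I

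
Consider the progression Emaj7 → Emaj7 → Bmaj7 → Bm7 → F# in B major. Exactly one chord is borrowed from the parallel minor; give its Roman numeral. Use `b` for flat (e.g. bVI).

i7

The diatonic triads in B major are B, C#m, D#m, E, F#, G#m, A#dim. Emaj7, Bmaj7 and F# all belong to that set. Bm7 (B–D–F#–A) doesn't fit — on degree 1 B major would have B (I). Bm7 is the degree-1 chord of B minor, so it is the borrowed i7.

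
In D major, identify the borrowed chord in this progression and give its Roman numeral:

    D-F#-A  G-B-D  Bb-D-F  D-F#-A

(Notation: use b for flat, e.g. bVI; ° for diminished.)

bVI

D major has the diatonic set D, Em, F#m, G, A, Bm, C#dim. D–F#–A = D and G–B–D = G both belong to that set. But Bb–D–F is foreign: the diatonic vi on degree 6 is Bm, whereas Bb comes from D minor. It is labeled bVI.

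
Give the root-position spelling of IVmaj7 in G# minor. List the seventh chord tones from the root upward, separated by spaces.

C# E# G# B#

The root, C#, is scale degree 4 — the same note in G# minor and G# major; only the chord quality changes. In G# major the chord on C# is C#–E#–G#–B#.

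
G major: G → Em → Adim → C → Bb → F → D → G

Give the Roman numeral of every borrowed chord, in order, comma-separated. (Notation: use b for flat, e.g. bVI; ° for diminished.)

In G major the diatonic chords are G, Am, Bm, C, D, Em, F#dim. G, Em, C and D are all diatonic. Adim (A–C–Eb) is not: scale degree 2 in G major carries Am (ii). In G minor the chord on that degree is Adim, so here it functions as ii°, borrowed from the parallel minor. But Bb (Bb–D–F) is foreign: the diatonic iii on degree 3 is Bm, whereas Bb comes from G minor. It is labeled bIII. F (F–A–C) is not: scale degree 7 in G major carries F#dim (vii°). In G minor the chord on that degree is F, so here it functions as bVII, borrowed from the parallel minor.

ii°, bIII, bVII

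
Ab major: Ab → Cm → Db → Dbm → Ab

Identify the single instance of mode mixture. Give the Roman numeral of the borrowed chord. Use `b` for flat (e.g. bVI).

In Ab major the diatonic chords are Ab, Bbm, Cm, Db, Eb, Fm, Gdim. Of the given chords, Ab, Cm and Db are diatonic. But Dbm (Db–Fb–Ab) is foreign: the diatonic IV on degree 4 is Db, whereas Dbm comes from Ab minor. It is labeled iv.

iv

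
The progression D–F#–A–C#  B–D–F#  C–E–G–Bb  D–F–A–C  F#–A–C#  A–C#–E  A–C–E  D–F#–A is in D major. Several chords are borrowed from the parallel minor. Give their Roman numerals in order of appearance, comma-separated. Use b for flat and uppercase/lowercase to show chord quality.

bVII7, i7, v

The diatonic triads in D major are D, Em, F#m, G, A, Bm, C#dim. D–F#–A–C# = Dmaj7, B–D–F# = Bm, F#–A–C# = F#m, A–C#–E = A and D–F#–A = D all belong to that set. But C–E–G–Bb is foreign: the diatonic vii° on degree 7 is C#dim, whereas C7 comes from D minor. It is labeled bVII7. D–F–A–C is not: scale degree 1 in D major carries D (I). In D minor the chord on that degree is Dm7, so here it functions as i7, borrowed from the parallel minor. A–C–E is not: scale degree 5 in D major carries A (V). In D minor the chord on that degree is Am, so here it functions as v, borrowed from the parallel minor.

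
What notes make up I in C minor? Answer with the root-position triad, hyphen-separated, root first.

The root, C, is scale degree 1 — the same note in C minor and C major; only the chord quality changes. Stacking thirds in C major on C gives C–E–G.

C-E-G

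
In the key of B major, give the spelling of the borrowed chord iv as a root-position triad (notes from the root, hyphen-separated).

The root, E, is scale degree 4 — the same note in B major and B minor; only the chord quality changes. Building the minor chord from the parallel minor on E: E–G–B.

E-G-B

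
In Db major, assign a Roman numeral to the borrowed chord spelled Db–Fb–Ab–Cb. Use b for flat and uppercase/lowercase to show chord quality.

i7

Db is scale degree 1 in Db major. The diatonic chord on degree 1 would be Db (I), but Db–Fb–Ab–Cb is the minor-seventh chord from Db minor. As a borrowed chord it is labeled i7.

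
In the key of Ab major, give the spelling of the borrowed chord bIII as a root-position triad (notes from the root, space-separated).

Scale degree 3 in Ab major is C. bIII uses the lowered form, Cb, taken from Ab minor. Stacking thirds in Ab minor on Cb gives Cb–Eb–Gb.

Cb Eb Gb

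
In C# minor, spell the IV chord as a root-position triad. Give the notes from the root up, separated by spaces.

IV is built on scale degree 4, which is F# in both C# minor and its parallel. Stacking thirds in C# major on F# gives F#–A#–C#.

F# A# C#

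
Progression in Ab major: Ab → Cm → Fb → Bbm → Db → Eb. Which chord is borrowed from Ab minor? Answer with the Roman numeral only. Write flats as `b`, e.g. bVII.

In Ab major the diatonic chords are Ab, Bbm, Cm, Db, Eb, Fm, Gdim. Ab, Cm, Bbm, Db and Eb all belong to that set. Fb (Fb–Ab–Cb) doesn't fit — on degree 6 Ab major would have Fm (vi). Fb is the degree-6 chord of Ab minor, so it is the borrowed bVI.

bVI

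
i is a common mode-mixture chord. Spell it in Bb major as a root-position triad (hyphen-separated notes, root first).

Bb-Db-F

The root, Bb, is scale degree 1 — the same note in Bb major and Bb minor; only the chord quality changes. Building the minor chord from the parallel minor on Bb: Bb–Db–F.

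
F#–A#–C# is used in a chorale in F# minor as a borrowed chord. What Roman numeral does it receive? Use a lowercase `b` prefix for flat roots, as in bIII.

I

The root F# is the diatonic 1st degree of F# minor; the borrowing shows in the chord quality. Diatonically F# minor has F#m (i) on that degree; F#–A#–C# is instead the major chord native to F# major, so it takes the label I.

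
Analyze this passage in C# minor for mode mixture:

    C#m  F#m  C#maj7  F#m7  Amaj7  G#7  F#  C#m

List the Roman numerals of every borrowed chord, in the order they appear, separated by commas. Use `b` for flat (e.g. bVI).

In C# minor (with V from harmonic minor) the diatonic chords are C#m, D#dim, E, F#m, G#, A, B. C#m, F#m, F#m7, Amaj7 and G#7 all belong to that set. C#maj7 (C#–E#–G#–B#) doesn't fit — on degree 1 C# minor would have C#m (i). C#maj7 is the degree-1 chord of C# major, so it is the borrowed Imaj7. F# (F#–A#–C#) doesn't fit — on degree 4 C# minor would have F#m (iv). F# is the degree-4 chord of C# major, so it is the borrowed IV.

Imaj7, IV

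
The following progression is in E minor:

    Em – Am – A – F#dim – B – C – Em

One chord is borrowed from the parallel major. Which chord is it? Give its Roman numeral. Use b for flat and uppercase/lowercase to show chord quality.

IV

E minor has the diatonic set Em, F#dim, G, Am, B, C, D (with V from harmonic minor). Em, Am, F#dim, B and C all belong to that set. But A (A–C#–E) is foreign: the diatonic iv on degree 4 is Am, whereas A comes from E major. It is labeled IV.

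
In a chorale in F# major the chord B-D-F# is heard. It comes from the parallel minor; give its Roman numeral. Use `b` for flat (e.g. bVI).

The root B is the diatonic 4th degree of F# major; the borrowing shows in the chord quality. The diatonic chord on degree 4 would be B (IV), but B–D–F# is the minor chord from F# minor. As a borrowed chord it is labeled iv.

iv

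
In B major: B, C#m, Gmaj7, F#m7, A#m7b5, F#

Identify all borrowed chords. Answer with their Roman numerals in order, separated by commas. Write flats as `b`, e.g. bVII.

bVImaj7, v7

B major has the diatonic set B, C#m, D#m, E, F#, G#m, A#dim. B, C#m, A#m7b5 and F# are all diatonic. But Gmaj7 (G–B–D–F#) is foreign: the diatonic vi on degree 6 is G#m, whereas Gmaj7 comes from B minor. It is labeled bVImaj7. But F#m7 (F#–A–C#–E) is foreign: the diatonic V on degree 5 is F#, whereas F#m7 comes from B minor. It is labeled v7.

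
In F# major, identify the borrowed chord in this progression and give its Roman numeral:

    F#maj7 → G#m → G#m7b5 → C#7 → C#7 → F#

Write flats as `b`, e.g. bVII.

In F# major the diatonic chords are F#, G#m, A#m, B, C#, D#m, E#dim. F#maj7, G#m, C#7 and F# are all diatonic. But G#m7b5 (G#–B–D–F#) is foreign: the diatonic ii on degree 2 is G#m, whereas G#m7b5 comes from F# minor. It is labeled iiø7.

iiø7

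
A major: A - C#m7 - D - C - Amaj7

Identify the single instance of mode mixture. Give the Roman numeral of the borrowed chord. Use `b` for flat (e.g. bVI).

bIII

The diatonic triads in A major are A, Bm, C#m, D, E, F#m, G#dim. A, C#m7, D and Amaj7 are all diatonic. C (C–E–G) is not: scale degree 3 in A major carries C#m (iii). In A minor the chord on that degree is C, so here it functions as bIII, borrowed from the parallel minor.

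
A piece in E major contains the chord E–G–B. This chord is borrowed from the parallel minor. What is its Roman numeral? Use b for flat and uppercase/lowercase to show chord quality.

i

E is scale degree 1 in E major. The diatonic chord on degree 1 would be E (I), but E–G–B is the minor chord from E minor. As a borrowed chord it is labeled i.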